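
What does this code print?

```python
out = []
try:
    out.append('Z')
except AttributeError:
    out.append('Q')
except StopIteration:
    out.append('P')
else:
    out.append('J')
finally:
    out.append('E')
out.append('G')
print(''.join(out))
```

Execution trace: 'Z' (try body, no exception) → 'J' (else) → 'E' (finally) → 'G' (after the try/except). Output: ZJEG

Answer: ZJEG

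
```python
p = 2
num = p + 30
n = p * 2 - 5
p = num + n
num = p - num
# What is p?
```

Trace:
`p = 2` → p = 2
`num = p + 30` → num = 32
`n = p * 2 - 5` → n = -1
`p = num + n` → p = 31
`num = p - num` → num = -1
So p = 31

Answer: 31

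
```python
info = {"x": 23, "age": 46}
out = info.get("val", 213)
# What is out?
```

Trace:
`info = {"x": 23, "age": 46}` → info = {'x': 23, 'age': 46}
`out = info.get("val", 213)` → out = 213
So out = 213

Answer: 213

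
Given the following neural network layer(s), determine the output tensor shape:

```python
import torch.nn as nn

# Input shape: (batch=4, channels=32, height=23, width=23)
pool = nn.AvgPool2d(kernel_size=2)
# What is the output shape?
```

Input: (4, 32, 23, 23) -> Output: (4, 32, 11, 11)

Answer: (4, 32, 11, 11)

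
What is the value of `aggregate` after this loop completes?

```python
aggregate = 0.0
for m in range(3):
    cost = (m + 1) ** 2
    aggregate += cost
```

Sum of squared losses 1² + 2² + ... + 3²
`aggregate` takes the values: 0.0 → 1.0 → 5.0 → 14.0

Answer: 14.0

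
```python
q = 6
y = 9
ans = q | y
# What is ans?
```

Trace:
`q = 6` → q = 6
`y = 9` → y = 9
`ans = q | y` → ans = 15
So ans = 15

Answer: 15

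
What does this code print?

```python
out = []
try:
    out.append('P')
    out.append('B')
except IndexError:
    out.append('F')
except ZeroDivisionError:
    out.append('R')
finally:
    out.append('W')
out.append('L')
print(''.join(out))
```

Execution trace: 'P' (try body) → 'B' (try body, no exception) → 'W' (finally) → 'L' (after the try/except). Output: PBWL

Answer: PBWL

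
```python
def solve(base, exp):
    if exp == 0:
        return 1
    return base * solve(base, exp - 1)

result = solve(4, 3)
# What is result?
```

solve(4, 3) = 4 * 4 * 4 = 64

Answer: 64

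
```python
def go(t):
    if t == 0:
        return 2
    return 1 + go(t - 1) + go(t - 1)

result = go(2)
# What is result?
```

go(t) = 1 + 2·go(t-1), go(0)=2. Closed form: (2+1)·2^2 - 1 = 11.

Answer: 11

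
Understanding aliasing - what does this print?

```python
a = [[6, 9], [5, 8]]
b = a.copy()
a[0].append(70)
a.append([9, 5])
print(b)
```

Key concept: shallow copy with nested lists.
Step by step:
`a = [[6, 9], [5, 8]]` → a = [[6, 9], [5, 8]]
`b = a.copy()` → b = [[6, 9], [5, 8]]
`a[0].append(70)` → a = [[6, 9, 70], [5, 8]]; b = [[6, 9, 70], [5, 8]]
`a.append([9, 5])` → a = [[6, 9, 70], [5, 8], [9, 5]]
`print(b)` → prints [[6, 9, 70], [5, 8]]

Answer: [[6, 9, 70], [5, 8]]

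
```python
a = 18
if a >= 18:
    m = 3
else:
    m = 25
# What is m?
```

Trace:
`a = 18` → a = 18
`if a >= 18: ...` → a >= 18 is True → m = 3
So m = 3

Answer: 3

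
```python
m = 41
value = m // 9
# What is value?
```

Trace:
`m = 41` → m = 41
`value = m // 9` → value = 4
So value = 4

Answer: 4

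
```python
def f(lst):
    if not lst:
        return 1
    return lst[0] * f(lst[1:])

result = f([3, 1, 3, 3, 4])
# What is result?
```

Product over [3, 1, 3, 3, 4] = 3 * 1 * 3 * 3 * 4 = 108

Answer: 108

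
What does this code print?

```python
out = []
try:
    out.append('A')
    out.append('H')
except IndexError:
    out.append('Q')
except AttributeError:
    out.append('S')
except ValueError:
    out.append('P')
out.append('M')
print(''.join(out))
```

Execution trace: 'A' (try body) → 'H' (try body, no exception) → 'M' (after the try/except). Output: AHM

Answer: AHM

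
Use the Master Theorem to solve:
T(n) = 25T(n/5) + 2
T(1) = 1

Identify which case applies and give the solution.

a=25, b=5, f(n)=2. log_5(25) = 2. Since c=0 < 2, Case 1 applies: T(n) = Θ(n^log_b(a)) = O(n^2).

Answer: O(n^2) - Case 1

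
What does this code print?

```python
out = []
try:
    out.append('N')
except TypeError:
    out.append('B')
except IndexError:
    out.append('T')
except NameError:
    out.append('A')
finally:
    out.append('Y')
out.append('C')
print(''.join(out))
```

Execution trace: 'N' (try body, no exception) → 'Y' (finally) → 'C' (after the try/except). Output: NYC

Answer: NYC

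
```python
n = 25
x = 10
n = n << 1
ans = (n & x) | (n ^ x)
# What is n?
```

Trace:
`n = 25` → n = 25
`x = 10` → x = 10
`n = n << 1` → n = 50
`ans = (n & x) | (n ^ x)` → ans = 58
So n = 50

Answer: 50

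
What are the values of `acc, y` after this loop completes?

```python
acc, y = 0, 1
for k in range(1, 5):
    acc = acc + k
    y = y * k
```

Sum and factorial of 1 to 4
`acc, y` takes the values: (0, 1) → (1, 1) → (3, 1) → (3, 2) → (6, 2) → (6, 6) → (10, 6) → (10, 24)

Answer: 10, 24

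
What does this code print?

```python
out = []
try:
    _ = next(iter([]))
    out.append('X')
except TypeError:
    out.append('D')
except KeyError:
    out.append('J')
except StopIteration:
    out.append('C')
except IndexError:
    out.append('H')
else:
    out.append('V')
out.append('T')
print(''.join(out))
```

Execution trace: 'C' (except StopIteration) → 'T' (after the try/except). Output: CT

Answer: CT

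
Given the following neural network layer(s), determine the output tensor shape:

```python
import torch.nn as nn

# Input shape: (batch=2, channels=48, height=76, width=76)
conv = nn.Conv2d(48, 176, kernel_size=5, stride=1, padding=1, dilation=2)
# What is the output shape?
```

Input: (2, 48, 76, 76) -> Output: (2, 176, 70, 70)

Answer: (2, 176, 70, 70)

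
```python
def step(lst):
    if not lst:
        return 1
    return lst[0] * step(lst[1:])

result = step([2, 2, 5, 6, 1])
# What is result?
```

Product over [2, 2, 5, 6, 1] = 2 * 2 * 5 * 6 * 1 = 120

Answer: 120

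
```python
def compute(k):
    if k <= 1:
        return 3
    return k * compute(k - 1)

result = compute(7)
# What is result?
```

compute(7) = 7 * 6 * 5 * 4 * 3 * 2 * 3 = 15120

Answer: 15120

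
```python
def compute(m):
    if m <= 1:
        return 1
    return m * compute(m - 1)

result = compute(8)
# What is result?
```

compute(8) = 8 * 7 * 6 * 5 * 4 * 3 * 2 * 1 = 40320

Answer: 40320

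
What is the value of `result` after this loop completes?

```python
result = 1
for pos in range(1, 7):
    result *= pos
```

6! = 720
`result` takes the values: 1 → 2 → 6 → 24 → 120 → 720

Answer: 720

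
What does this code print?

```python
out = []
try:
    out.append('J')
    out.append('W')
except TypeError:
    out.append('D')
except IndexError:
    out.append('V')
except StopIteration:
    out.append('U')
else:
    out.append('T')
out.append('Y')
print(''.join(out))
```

Execution trace: 'J' (try body) → 'W' (try body, no exception) → 'T' (else) → 'Y' (after the try/except). Output: JWTY

Answer: JWTY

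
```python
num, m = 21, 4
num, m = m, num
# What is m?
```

Trace:
`num, m = 21, 4` → num = 21; m = 4
`num, m = m, num` → num = 4; m = 21
So m = 21

Answer: 21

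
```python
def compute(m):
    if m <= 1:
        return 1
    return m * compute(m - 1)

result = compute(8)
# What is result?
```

compute(8) = 8 * 7 * 6 * 5 * 4 * 3 * 2 * 1 = 40320

Answer: 40320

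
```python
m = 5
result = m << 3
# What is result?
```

Trace:
`m = 5` → m = 5
`result = m << 3` → result = 40
So result = 40

Answer: 40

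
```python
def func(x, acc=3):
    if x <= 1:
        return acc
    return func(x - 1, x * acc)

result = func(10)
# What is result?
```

Accumulator trace (n, acc): (10, 3) -> (9, 30) -> (8, 270) -> (7, 2160) -> (6, 15120) -> (5, 90720) -> (4, 453600) -> (3, 1814400) -> (2, 5443200) -> (1, 10886400) -> return 10886400

Answer: 10886400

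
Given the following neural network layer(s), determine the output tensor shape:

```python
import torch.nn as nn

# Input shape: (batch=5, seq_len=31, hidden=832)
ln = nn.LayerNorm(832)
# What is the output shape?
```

Input: (5, 31, 832) -> Output: (5, 31, 832)

Answer: (5, 31, 832)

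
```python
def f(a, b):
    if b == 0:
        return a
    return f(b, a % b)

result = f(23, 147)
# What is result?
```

f(23, 147) -> f(147, 23) -> f(23, 9) -> f(9, 5) -> f(5, 4) -> f(4, 1) -> f(1, 0) -> 1

Answer: 1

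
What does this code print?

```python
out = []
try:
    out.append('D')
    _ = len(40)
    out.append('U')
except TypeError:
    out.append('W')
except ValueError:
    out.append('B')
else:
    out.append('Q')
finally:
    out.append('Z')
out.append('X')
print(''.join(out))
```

Execution trace: 'D' (try body) → 'W' (except TypeError) → 'Z' (finally) → 'X' (after the try/except). Output: DWZX

Answer: DWZX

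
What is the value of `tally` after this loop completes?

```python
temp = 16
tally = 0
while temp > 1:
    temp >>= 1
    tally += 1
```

Count right shifts until 1
`tally` takes the values: 0 → 1 → 2 → 3 → 4

Answer: 4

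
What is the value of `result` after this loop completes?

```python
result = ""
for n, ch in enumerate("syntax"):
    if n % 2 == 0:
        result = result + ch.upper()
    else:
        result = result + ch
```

Uppercase even positions in 'syntax'
`result` takes the values: "" → "S" → "Sy" → "SyN" → "SyNt" → "SyNtA" → "SyNtAx"

Answer: "SyNtAx"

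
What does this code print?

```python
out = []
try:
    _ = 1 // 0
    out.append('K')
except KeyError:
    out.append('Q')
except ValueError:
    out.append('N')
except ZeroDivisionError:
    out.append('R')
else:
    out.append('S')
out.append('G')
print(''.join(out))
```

Execution trace: 'R' (except ZeroDivisionError) → 'G' (after the try/except). Output: RG

Answer: RG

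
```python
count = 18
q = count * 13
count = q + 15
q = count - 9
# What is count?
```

Trace:
`count = 18` → count = 18
`q = count * 13` → q = 234
`count = q + 15` → count = 249
`q = count - 9` → q = 240
So count = 249

Answer: 249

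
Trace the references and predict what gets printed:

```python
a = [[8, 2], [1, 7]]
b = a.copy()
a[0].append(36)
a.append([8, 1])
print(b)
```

Key concept: shallow copy with nested lists.
Step by step:
`a = [[8, 2], [1, 7]]` → a = [[8, 2], [1, 7]]
`b = a.copy()` → b = [[8, 2], [1, 7]]
`a[0].append(36)` → a = [[8, 2, 36], [1, 7]]; b = [[8, 2, 36], [1, 7]]
`a.append([8, 1])` → a = [[8, 2, 36], [1, 7], [8, 1]]
`print(b)` → prints [[8, 2, 36], [1, 7]]

Answer: [[8, 2, 36], [1, 7]]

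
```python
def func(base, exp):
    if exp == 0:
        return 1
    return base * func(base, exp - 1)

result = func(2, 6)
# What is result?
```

func(2, 6) = 2 * 2 * 2 * 2 * 2 * 2 = 64

Answer: 64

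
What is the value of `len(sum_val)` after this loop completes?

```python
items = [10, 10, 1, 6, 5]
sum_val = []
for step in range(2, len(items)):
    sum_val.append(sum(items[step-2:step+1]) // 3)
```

Number of 3-element averages
`sum_val` takes the values: [] → [7] → [7, 5] → [7, 5, 4]
So `len(sum_val)` = 3

Answer: 3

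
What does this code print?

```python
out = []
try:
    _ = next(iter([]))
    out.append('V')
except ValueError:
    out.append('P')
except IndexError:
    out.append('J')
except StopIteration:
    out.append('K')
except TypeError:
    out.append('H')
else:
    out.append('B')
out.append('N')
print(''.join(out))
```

Execution trace: 'K' (except StopIteration) → 'N' (after the try/except). Output: KN

Answer: KN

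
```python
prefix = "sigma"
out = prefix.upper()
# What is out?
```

Trace:
`prefix = "sigma"` → prefix = 'sigma'
`out = prefix.upper()` → out = 'SIGMA'
So out = 'SIGMA'

Answer: 'SIGMA'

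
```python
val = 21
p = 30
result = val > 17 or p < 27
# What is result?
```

Trace:
`val = 21` → val = 21
`p = 30` → p = 30
`result = val > 17 or p < 27` → result = True
So result = True

Answer: True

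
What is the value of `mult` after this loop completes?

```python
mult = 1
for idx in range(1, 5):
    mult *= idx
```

4! = 24
`mult` takes the values: 1 → 2 → 6 → 24

Answer: 24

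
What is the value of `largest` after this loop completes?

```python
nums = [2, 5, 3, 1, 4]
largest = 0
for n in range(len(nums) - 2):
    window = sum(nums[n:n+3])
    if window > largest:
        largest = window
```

Max sum of 3-element window in [2, 5, 3, 1, 4]
`largest` takes the values: 0 → 10

Answer: 10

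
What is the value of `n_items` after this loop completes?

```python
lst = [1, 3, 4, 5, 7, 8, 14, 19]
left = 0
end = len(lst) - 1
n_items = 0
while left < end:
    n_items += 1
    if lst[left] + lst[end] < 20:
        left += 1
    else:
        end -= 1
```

Steps to find pair summing to 20
`n_items` takes the values: 0 → 1 → 2 → 3 → 4 → 5 → 6 → 7

Answer: 7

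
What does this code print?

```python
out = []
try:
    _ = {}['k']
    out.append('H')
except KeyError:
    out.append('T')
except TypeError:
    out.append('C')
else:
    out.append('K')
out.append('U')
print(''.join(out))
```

Execution trace: 'T' (except KeyError) → 'U' (after the try/except). Output: TU

Answer: TU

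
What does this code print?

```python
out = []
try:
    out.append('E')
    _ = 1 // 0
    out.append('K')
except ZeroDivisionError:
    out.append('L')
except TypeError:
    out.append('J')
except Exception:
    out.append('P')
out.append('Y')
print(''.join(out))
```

Execution trace: 'E' (try body) → 'L' (except ZeroDivisionError) → 'Y' (after the try/except). Output: ELY

Answer: ELY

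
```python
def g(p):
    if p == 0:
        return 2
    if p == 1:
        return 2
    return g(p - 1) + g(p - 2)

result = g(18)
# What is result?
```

Build up from base cases: g(0)=2, g(1)=2, g(2)=4, g(3)=6, g(4)=10, g(5)=16, g(6)=26, ..., g(18)=8362

Answer: 8362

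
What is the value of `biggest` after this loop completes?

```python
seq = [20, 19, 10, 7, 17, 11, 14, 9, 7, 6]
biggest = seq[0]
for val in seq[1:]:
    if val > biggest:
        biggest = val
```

Maximum of [20, 19, 10, 7, 17, 11, 14, 9, 7, 6]
`biggest` takes the values: 20

Answer: 20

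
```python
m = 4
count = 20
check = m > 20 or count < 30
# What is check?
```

Trace:
`m = 4` → m = 4
`count = 20` → count = 20
`check = m > 20 or count < 30` → check = True
So check = True

Answer: True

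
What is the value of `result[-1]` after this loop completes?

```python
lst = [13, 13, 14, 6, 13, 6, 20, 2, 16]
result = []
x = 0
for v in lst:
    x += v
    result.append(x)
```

Cumulative sum ends at 103
`result` takes the values: [] → [13] → [13, 26] → [13, 26, 40] → [13, 26, 40, 46] → [13, 26, 40, 46, 59] → [13, 26, 40, 46, 59, 65] → [13, 26, 40, 46, 59, 65, 85] → [13, 26, 40, 46, 59, 65, 85, 87] → [13, 26, 40, 46, 59, 65, 85, 87, 103]
So `result[-1]` = 103

Answer: 103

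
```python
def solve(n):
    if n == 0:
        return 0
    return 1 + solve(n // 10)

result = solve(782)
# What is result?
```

Count of digits of 782: 3

Answer: 3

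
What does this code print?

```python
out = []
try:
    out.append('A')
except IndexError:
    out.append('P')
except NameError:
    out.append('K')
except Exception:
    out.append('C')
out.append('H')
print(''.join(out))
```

Execution trace: 'A' (try body, no exception) → 'H' (after the try/except). Output: AH

Answer: AH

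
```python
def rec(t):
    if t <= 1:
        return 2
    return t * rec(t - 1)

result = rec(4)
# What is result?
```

rec(4) = 4 * 3 * 2 * 2 = 48

Answer: 48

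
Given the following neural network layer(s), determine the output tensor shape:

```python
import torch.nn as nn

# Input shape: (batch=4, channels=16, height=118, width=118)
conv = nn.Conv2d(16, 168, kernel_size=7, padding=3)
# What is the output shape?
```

Input: (4, 16, 118, 118) -> Output: (4, 168, 118, 118)

Answer: (4, 168, 118, 118)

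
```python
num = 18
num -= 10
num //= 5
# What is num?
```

Trace:
`num = 18` → num = 18
`num -= 10` → num = 8
`num //= 5` → num = 1
So num = 1

Answer: 1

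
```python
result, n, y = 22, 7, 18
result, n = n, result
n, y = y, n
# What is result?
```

Trace:
`result, n, y = 22, 7, 18` → result = 22; n = 7; y = 18
`result, n = n, result` → result = 7; n = 22
`n, y = y, n` → n = 18; y = 22
So result = 7

Answer: 7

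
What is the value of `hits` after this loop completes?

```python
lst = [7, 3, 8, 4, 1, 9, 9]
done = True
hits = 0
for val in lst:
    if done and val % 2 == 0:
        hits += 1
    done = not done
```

Count even values at even positions
`hits` takes the values: 0 → 1

Answer: 1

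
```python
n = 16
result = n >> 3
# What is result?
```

Trace:
`n = 16` → n = 16
`result = n >> 3` → result = 2
So result = 2

Answer: 2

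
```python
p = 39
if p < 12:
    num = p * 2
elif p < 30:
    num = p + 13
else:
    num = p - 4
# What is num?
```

Trace:
`p = 39` → p = 39
`if p < 12: ...` → p < 12 is False, p < 30 is False, take else branch → num = 35
So num = 35

Answer: 35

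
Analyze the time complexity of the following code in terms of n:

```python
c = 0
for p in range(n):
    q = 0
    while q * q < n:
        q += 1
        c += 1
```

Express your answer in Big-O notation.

Each loop level contributes: n × √n. Multiplying the contributions gives O(n√n).

Answer: O(n√n)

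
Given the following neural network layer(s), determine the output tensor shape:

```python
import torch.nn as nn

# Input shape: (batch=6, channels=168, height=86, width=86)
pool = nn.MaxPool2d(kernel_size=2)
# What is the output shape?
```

Input: (6, 168, 86, 86) -> Output: (6, 168, 43, 43)

Answer: (6, 168, 43, 43)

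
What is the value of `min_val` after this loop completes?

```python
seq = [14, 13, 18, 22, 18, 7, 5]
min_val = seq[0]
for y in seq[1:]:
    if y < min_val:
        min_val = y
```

Minimum of [14, 13, 18, 22, 18, 7, 5]
`min_val` takes the values: 14 → 13 → 7 → 5

Answer: 5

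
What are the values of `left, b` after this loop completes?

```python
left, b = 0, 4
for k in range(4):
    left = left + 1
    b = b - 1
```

left goes 0→4, b goes 4→0
`left, b` takes the values: (0, 4) → (1, 4) → (1, 3) → (2, 3) → (2, 2) → (3, 2) → (3, 1) → (4, 1) → (4, 0)

Answer: 4, 0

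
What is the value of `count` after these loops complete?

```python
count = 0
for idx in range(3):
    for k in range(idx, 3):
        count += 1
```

Upper triangle: 3 + 2 + ... + 1
`count` takes the values: 0 → 1 → 2 → 3 → 4 → 5 → 6

Answer: 6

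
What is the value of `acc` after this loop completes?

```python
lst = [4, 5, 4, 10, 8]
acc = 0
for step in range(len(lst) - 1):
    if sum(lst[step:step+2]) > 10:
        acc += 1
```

Count windows with sum > 10
`acc` takes the values: 0 → 1 → 2

Answer: 2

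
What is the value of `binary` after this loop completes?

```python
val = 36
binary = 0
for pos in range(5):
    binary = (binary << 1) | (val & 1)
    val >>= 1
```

Reverse lowest 5 bits of 36
`binary` takes the values: 0 → 1 → 2 → 4

Answer: 4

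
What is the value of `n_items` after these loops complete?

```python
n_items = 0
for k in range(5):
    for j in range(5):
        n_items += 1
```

5 * 5 = 25
`n_items` takes the values: 0 → 1 → 2 → 3 → 4 → 5 → 6 → 7 → 8 → 9 → 10 → 11 → 12 → 13 → 14 → 15 → 16 → 17 → 18 → 19 → 20 → 21 → 22 → 23 → 24 → 25

Answer: 25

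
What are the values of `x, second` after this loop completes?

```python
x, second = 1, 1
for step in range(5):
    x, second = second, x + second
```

Fibonacci: after 5 iterations
`x, second` takes the values: (1, 1) → (1, 2) → (2, 3) → (3, 5) → (5, 8) → (8, 13)

Answer: 8, 13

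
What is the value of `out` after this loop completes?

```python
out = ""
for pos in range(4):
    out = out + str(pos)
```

Concatenate digits 0 to 3
`out` takes the values: "" → "0" → "01" → "012" → "0123"

Answer: "0123"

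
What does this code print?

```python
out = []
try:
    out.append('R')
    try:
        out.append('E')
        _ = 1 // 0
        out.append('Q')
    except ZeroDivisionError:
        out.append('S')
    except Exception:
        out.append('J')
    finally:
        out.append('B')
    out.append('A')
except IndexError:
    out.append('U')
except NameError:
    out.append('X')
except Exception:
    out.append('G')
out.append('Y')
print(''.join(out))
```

Execution trace: 'R' (try body) → 'E' (inner try body) → 'S' (inner except ZeroDivisionError) → 'B' (inner finally) → 'A' (try body, no exception) → 'Y' (after the try/except). Output: RESBAY

Answer: RESBAY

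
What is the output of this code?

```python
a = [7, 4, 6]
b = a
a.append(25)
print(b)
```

Key concept: basic list aliasing.
Step by step:
`a = [7, 4, 6]` → a = [7, 4, 6]
`b = a` → b = [7, 4, 6] (same object as a)
`a.append(25)` → a = [7, 4, 6, 25] (same object as b); b = [7, 4, 6, 25] (same object as a)
`print(b)` → prints [7, 4, 6, 25]

Answer: [7, 4, 6, 25]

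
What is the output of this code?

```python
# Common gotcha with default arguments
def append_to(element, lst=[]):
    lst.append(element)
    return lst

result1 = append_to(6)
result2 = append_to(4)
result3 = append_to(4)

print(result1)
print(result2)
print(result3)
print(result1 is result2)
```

Key concept: mutable default argument gotcha.
Step by step:
`result1 = append_to(6)` → result1 = [6]
`result2 = append_to(4)` → result1 = [6, 4] (same object as result2); result2 = [6, 4] (same object as result1)
`result3 = append_to(4)` → result1 = [6, 4, 4] (same object as result2, result3); result2 = [6, 4, 4] (same object as result1, result3); result3 = [6, 4, 4] (same object as result1, result2)
`print(result1)` → prints [6, 4, 4]
`print(result2)` → prints [6, 4, 4]
`print(result3)` → prints [6, 4, 4]
`print(result1 is result2)` → prints True

Answer:
[6, 4, 4]
[6, 4, 4]
[6, 4, 4]
True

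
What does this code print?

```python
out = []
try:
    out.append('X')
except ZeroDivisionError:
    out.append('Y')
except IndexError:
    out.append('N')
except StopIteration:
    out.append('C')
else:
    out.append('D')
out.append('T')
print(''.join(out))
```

Execution trace: 'X' (try body, no exception) → 'D' (else) → 'T' (after the try/except). Output: XDT

Answer: XDT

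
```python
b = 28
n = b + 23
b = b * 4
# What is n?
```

Trace:
`b = 28` → b = 28
`n = b + 23` → n = 51
`b = b * 4` → b = 112
So n = 51

Answer: 51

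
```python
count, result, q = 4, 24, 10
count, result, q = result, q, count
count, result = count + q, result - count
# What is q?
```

Trace:
`count, result, q = 4, 24, 10` → count = 4; result = 24; q = 10
`count, result, q = result, q, count` → count = 24; result = 10; q = 4
`count, result = count + q, result - count` → count = 28; result = -14
So q = 4

Answer: 4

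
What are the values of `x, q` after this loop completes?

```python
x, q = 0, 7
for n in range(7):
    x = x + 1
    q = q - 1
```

x goes 0→7, q goes 7→0
`x, q` takes the values: (0, 7) → (1, 7) → (1, 6) → (2, 6) → (2, 5) → (3, 5) → (3, 4) → (4, 4) → (4, 3) → (5, 3) → (5, 2) → (6, 2) → (6, 1) → (7, 1) → (7, 0)

Answer: 7, 0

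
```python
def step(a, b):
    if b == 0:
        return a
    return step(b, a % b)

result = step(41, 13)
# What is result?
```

step(41, 13) -> step(13, 2) -> step(2, 1) -> step(1, 0) -> 1

Answer: 1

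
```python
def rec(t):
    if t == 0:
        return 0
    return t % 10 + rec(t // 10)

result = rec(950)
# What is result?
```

Sum of digits of 950: 0 + 5 + 9 = 14

Answer: 14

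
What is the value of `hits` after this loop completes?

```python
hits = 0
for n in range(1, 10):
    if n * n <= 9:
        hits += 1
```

Count numbers where n² ≤ 9
`hits` takes the values: 0 → 1 → 2 → 3

Answer: 3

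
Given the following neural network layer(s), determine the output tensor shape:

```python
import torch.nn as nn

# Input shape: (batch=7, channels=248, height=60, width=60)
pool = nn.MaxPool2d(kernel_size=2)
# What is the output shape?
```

Input: (7, 248, 60, 60) -> Output: (7, 248, 30, 30)

Answer: (7, 248, 30, 30)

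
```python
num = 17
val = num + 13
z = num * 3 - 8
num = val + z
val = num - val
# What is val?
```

Trace:
`num = 17` → num = 17
`val = num + 13` → val = 30
`z = num * 3 - 8` → z = 43
`num = val + z` → num = 73
`val = num - val` → val = 43
So val = 43

Answer: 43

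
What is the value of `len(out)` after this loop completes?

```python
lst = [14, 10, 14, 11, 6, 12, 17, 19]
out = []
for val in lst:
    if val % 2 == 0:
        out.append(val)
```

Count even numbers in [14, 10, 14, 11, 6, 12, 17, 19]
`out` takes the values: [] → [14] → [14, 10] → [14, 10, 14] → [14, 10, 14, 6] → [14, 10, 14, 6, 12]
So `len(out)` = 5

Answer: 5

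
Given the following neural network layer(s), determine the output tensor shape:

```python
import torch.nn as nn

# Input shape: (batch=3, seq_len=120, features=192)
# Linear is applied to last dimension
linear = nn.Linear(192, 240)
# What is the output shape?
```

Input: (3, 120, 192) -> Output: (3, 120, 240)

Answer: (3, 120, 240)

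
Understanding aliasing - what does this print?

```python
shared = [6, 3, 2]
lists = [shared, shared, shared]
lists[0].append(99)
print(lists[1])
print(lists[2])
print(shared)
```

Key concept: list of same reference.
Step by step:
`shared = [6, 3, 2]` → shared = [6, 3, 2]
`lists = [shared, shared, shared]` → lists = [[6, 3, 2], [6, 3, 2], [6, 3, 2]]
`lists[0].append(99)` → shared = [6, 3, 2, 99]; lists = [[6, 3, 2, 99], [6, 3, 2, 99], [6, 3, 2, 99]]
`print(lists[1])` → prints [6, 3, 2, 99]
`print(lists[2])` → prints [6, 3, 2, 99]
`print(shared)` → prints [6, 3, 2, 99]

Answer:
[6, 3, 2, 99]
[6, 3, 2, 99]
[6, 3, 2, 99]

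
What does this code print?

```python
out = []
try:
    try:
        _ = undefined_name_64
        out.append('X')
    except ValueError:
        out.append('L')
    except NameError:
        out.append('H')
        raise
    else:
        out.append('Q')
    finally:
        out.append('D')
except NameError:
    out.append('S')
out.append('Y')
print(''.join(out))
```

Execution trace: 'H' (inner except NameError) → 'D' (inner finally) → 'S' (outer except NameError) → 'Y' (after the try/except). Output: HDSY

Answer: HDSY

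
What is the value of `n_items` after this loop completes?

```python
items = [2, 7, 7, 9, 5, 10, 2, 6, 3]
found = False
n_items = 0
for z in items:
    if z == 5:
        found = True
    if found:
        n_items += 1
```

Count elements after first 5 in [2, 7, 7, 9, 5, 10, 2, 6, 3]
`n_items` takes the values: 0 → 1 → 2 → 3 → 4 → 5

Answer: 5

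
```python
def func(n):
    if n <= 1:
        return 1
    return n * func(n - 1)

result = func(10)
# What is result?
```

func(10) = 10 * 9 * 8 * 7 * 6 * 5 * 4 * 3 * 2 * 1 = 3628800

Answer: 3628800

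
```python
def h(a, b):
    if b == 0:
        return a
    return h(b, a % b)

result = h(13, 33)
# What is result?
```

h(13, 33) -> h(33, 13) -> h(13, 7) -> h(7, 6) -> h(6, 1) -> h(1, 0) -> 1

Answer: 1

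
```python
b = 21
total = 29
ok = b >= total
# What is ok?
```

Trace:
`b = 21` → b = 21
`total = 29` → total = 29
`ok = b >= total` → ok = False
So ok = False

Answer: False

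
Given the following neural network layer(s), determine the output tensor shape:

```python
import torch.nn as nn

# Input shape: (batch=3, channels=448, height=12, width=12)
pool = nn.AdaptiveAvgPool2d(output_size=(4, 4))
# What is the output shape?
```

Input: (3, 448, 12, 12) -> Output: (3, 448, 4, 4)

Answer: (3, 448, 4, 4)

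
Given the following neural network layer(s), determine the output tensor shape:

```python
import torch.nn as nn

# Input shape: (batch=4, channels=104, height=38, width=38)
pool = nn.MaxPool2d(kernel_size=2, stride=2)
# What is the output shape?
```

Input: (4, 104, 38, 38) -> Output: (4, 104, 19, 19)

Answer: (4, 104, 19, 19)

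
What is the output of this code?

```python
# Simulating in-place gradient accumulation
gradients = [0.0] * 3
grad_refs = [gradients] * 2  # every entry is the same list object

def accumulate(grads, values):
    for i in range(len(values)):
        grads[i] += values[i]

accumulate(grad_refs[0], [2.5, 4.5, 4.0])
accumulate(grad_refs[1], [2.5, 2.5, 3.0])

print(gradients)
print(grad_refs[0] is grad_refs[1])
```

Key concept: gradient accumulation aliasing.
Step by step:
`gradients = [0.0] * 3` → gradients = [0.0, 0.0, 0.0]
`grad_refs = [gradients] * 2` → grad_refs = [[0.0, 0.0, 0.0], [0.0, 0.0, 0.0]]
`accumulate(grad_refs[0], [2.5, 4.5, 4.0])` → gradients = [2.5, 4.5, 4.0]; grad_refs = [[2.5, 4.5, 4.0], [2.5, 4.5, 4.0]]
`accumulate(grad_refs[1], [2.5, 2.5, 3.0])` → gradients = [5.0, 7.0, 7.0]; grad_refs = [[5.0, 7.0, 7.0], [5.0, 7.0, 7.0]]
`print(gradients)` → prints [5.0, 7.0, 7.0]
`print(grad_refs[0] is grad_refs[1])` → prints True

Answer:
[5.0, 7.0, 7.0]
True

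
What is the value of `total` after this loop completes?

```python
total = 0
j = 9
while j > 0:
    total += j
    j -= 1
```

Sum 9 down to 1
`total` takes the values: 0 → 9 → 17 → 24 → 30 → 35 → 39 → 42 → 44 → 45

Answer: 45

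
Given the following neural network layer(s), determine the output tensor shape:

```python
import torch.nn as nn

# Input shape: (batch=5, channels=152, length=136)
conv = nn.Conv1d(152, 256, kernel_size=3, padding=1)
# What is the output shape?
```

Input: (5, 152, 136) -> Output: (5, 256, 136)

Answer: (5, 256, 136)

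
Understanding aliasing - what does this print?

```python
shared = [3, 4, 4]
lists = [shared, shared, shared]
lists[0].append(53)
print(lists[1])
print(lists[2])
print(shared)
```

Key concept: list of same reference.
Step by step:
`shared = [3, 4, 4]` → shared = [3, 4, 4]
`lists = [shared, shared, shared]` → lists = [[3, 4, 4], [3, 4, 4], [3, 4, 4]]
`lists[0].append(53)` → shared = [3, 4, 4, 53]; lists = [[3, 4, 4, 53], [3, 4, 4, 53], [3, 4, 4, 53]]
`print(lists[1])` → prints [3, 4, 4, 53]
`print(lists[2])` → prints [3, 4, 4, 53]
`print(shared)` → prints [3, 4, 4, 53]

Answer:
[3, 4, 4, 53]
[3, 4, 4, 53]
[3, 4, 4, 53]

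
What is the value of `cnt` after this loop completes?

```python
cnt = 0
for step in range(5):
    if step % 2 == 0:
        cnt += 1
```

Count numbers divisible by 2 in range(5)
`cnt` takes the values: 0 → 1 → 2 → 3

Answer: 3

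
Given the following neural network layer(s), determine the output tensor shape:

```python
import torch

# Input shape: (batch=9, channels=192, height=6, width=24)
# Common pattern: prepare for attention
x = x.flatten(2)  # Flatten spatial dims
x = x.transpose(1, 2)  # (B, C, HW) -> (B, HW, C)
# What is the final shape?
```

Input: (9, 192, 6, 24) -> after flatten(2): (9, 192, 144) -> Output: (9, 144, 192)

Answer: (9, 144, 192)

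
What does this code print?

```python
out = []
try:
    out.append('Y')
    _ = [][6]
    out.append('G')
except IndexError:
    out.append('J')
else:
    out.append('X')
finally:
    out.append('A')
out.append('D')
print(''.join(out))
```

Execution trace: 'Y' (try body) → 'J' (except IndexError) → 'A' (finally) → 'D' (after the try/except). Output: YJAD

Answer: YJAD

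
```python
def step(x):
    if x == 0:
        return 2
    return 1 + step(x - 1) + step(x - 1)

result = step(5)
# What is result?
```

step(x) = 1 + 2·step(x-1), step(0)=2. Closed form: (2+1)·2^5 - 1 = 95.

Answer: 95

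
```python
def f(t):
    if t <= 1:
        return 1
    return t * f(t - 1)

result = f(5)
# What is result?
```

f(5) = 5 * 4 * 3 * 2 * 1 = 120

Answer: 120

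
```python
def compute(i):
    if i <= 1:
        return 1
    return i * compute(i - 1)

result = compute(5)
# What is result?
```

compute(5) = 5 * 4 * 3 * 2 * 1 = 120

Answer: 120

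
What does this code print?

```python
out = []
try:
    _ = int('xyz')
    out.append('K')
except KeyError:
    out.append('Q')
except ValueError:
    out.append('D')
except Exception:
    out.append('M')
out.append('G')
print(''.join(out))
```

Execution trace: 'D' (except ValueError) → 'G' (after the try/except). Output: DG

Answer: DG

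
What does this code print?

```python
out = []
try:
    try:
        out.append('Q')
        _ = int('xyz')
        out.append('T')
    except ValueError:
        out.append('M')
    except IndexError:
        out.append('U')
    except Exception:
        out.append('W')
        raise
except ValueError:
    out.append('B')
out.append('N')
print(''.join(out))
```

Execution trace: 'Q' (inner try body) → 'M' (inner except ValueError) → 'N' (after the try/except). Output: QMN

Answer: QMN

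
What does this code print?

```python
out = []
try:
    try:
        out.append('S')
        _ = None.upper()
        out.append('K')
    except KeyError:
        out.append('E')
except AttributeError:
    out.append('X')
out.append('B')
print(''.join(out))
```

Execution trace: 'S' (try body) → 'X' (outer except AttributeError) → 'B' (after the try/except). Output: SXB

Answer: SXB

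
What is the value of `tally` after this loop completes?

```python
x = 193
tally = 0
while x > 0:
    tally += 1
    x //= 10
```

Count digits by repeated division by 10
`tally` takes the values: 0 → 1 → 2 → 3

Answer: 3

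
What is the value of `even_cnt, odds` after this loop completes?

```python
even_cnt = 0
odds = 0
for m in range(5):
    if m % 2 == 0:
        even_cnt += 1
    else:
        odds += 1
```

Count evens and odds in range(5)
`even_cnt, odds` takes the values: (0, 0) → (1, 0) → (1, 1) → (2, 1) → (2, 2) → (3, 2)

Answer: 3, 2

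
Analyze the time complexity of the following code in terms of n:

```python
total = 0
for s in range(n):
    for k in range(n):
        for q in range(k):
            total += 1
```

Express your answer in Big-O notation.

Each loop level contributes: n × n × n. Multiplying the contributions gives O(n^3).

Answer: O(n^3)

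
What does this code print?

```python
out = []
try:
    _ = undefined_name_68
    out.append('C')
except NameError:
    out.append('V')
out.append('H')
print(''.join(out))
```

Execution trace: 'V' (except NameError) → 'H' (after the try/except). Output: VH

Answer: VH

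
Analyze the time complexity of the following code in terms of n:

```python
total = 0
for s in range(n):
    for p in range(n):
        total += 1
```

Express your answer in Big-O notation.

Each loop level contributes: n × n. Multiplying the contributions gives O(n^2).

Answer: O(n^2)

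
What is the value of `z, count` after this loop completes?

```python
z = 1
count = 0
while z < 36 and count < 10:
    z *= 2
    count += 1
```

Double until >= 36 or 10 iterations
`z, count` takes the values: (1, 0) → (2, 0) → (2, 1) → (4, 1) → (4, 2) → (8, 2) → (8, 3) → (16, 3) → (16, 4) → (32, 4) → (32, 5) → (64, 5) → (64, 6)

Answer: 64, 6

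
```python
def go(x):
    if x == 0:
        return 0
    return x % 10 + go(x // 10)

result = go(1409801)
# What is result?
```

Sum of digits of 1409801: 1 + 0 + 8 + 9 + 0 + 4 + 1 = 23

Answer: 23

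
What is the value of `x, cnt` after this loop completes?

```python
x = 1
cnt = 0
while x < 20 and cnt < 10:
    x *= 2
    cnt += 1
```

Double until >= 20 or 10 iterations
`x, cnt` takes the values: (1, 0) → (2, 0) → (2, 1) → (4, 1) → (4, 2) → (8, 2) → (8, 3) → (16, 3) → (16, 4) → (32, 4) → (32, 5)

Answer: 32, 5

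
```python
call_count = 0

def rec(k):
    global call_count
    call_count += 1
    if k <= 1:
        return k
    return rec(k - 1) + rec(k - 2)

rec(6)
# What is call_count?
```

Calls(k) = 1 + Calls(k-1) + Calls(k-2); Calls(0)=Calls(1)=1. For k=6 this gives 25.

Answer: 25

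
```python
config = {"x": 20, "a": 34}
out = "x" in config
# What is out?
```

Trace:
`config = {"x": 20, "a": 34}` → config = {'x': 20, 'a': 34}
`out = "x" in config` → out = True
So out = True

Answer: True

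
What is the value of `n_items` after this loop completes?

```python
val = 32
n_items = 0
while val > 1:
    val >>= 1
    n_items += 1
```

Count right shifts until 1
`n_items` takes the values: 0 → 1 → 2 → 3 → 4 → 5

Answer: 5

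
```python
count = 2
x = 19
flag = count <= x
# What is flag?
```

Trace:
`count = 2` → count = 2
`x = 19` → x = 19
`flag = count <= x` → flag = True
So flag = True

Answer: True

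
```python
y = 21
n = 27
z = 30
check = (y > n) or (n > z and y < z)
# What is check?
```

Trace:
`y = 21` → y = 21
`n = 27` → n = 27
`z = 30` → z = 30
`check = (y > n) or (n > z and y < z)` → check = False
So check = False

Answer: False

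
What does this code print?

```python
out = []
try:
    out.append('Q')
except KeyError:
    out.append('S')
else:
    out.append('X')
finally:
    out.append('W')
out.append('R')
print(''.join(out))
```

Execution trace: 'Q' (try body, no exception) → 'X' (else) → 'W' (finally) → 'R' (after the try/except). Output: QXWR

Answer: QXWR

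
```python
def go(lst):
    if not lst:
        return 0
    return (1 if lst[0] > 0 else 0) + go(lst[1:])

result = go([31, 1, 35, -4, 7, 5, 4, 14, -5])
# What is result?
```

Count of positive elements in [31, 1, 35, -4, 7, 5, 4, 14, -5] = 7

Answer: 7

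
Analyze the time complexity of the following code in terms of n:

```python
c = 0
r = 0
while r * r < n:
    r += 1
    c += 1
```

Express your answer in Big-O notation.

Each loop level contributes: √n. Multiplying the contributions gives O(√n).

Answer: O(√n)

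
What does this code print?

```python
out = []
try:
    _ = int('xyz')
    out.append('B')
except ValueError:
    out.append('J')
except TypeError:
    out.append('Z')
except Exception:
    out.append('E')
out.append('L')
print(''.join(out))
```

Execution trace: 'J' (except ValueError) → 'L' (after the try/except). Output: JL

Answer: JL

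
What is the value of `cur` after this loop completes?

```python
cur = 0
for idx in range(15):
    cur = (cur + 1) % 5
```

Increment mod 5, 15 times = 0
`cur` takes the values: 0 → 1 → 2 → 3 → 4 → 0 → 1 → 2 → 3 → 4 → 0 → 1 → 2 → 3 → 4 → 0

Answer: 0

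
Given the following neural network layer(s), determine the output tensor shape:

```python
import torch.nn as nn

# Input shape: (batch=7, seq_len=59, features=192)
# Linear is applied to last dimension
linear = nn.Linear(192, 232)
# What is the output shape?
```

Input: (7, 59, 192) -> Output: (7, 59, 232)

Answer: (7, 59, 232)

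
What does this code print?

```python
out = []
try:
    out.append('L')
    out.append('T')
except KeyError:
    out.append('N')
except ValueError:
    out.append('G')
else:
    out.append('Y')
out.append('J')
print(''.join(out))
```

Execution trace: 'L' (try body) → 'T' (try body, no exception) → 'Y' (else) → 'J' (after the try/except). Output: LTYJ

Answer: LTYJ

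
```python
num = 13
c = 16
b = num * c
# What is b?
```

Trace:
`num = 13` → num = 13
`c = 16` → c = 16
`b = num * c` → b = 208
So b = 208

Answer: 208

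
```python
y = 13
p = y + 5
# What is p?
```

Trace:
`y = 13` → y = 13
`p = y + 5` → p = 18
So p = 18

Answer: 18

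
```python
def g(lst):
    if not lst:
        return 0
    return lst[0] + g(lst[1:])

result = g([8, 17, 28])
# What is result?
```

8 + 17 + 28 + 0 = 53

Answer: 53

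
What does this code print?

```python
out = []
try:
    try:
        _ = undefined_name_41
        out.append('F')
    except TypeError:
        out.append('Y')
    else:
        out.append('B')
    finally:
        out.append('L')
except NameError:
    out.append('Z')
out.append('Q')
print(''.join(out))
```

Execution trace: 'L' (finally) → 'Z' (outer except NameError) → 'Q' (after the try/except). Output: LZQ

Answer: LZQ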